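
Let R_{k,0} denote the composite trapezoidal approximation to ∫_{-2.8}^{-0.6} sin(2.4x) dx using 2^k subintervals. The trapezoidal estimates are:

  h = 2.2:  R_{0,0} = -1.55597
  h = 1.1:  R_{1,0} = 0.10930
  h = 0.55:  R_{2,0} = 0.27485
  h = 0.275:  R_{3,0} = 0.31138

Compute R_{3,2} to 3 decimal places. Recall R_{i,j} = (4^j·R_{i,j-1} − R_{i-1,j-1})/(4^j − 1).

0.323

Richardson extrapolation on the trapezoidal column (denominator 4−1=3):
R_{2,1} = (4·0.27485 − 0.10930) / 3 = 0.33003
R_{3,1} = (4·0.31138 − 0.27485) / 3 = 0.32356
R_{3,2} = (16·0.32356 − 0.33003) / 15 = 0.32313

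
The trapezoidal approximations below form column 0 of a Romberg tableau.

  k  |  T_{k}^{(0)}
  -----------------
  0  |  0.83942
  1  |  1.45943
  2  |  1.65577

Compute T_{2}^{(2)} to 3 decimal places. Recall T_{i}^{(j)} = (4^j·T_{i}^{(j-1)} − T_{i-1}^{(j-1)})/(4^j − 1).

T_{1}^{(1)} = 1.45943 + (1.45943 − 0.83942)/3 = 1.66610
T_{2}^{(1)} = (4·1.65577 − 1.45943) / 3 = 1.72122
T_{2}^{(2)} = 1.72122 + (1.72122 − 1.66610)/15 = 1.72489

1.725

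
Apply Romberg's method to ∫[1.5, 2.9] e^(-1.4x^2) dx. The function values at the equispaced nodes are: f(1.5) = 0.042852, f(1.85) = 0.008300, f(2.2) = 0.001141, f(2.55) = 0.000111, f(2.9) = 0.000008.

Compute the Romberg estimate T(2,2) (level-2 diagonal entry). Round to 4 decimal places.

0.0091

T(0,0) (trapezoid, 1 panel, h=1.4000): 0.030002
T(1,0) (trapezoid, 2 panels, h=0.7000): 0.015800
T(2,0) (trapezoid, 4 panels, h=0.3500): 0.010844
T(1,1) = 0.015800 + (0.015800 − 0.030002)/3 = 0.011066
T(2,1) = 0.010844 + (0.010844 − 0.015800)/3 = 0.009192
T(2,2) = 0.009192 + (0.009192 − 0.011066)/15 = 0.009067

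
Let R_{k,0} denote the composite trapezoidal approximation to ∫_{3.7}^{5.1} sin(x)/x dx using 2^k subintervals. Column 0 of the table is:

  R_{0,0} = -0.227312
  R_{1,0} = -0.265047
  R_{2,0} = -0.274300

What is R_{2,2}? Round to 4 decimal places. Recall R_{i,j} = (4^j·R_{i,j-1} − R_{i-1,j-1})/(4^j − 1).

Richardson extrapolation on the trapezoidal column (denominator 4−1=3):
R_{1,1} = (4·(-0.265047) − (-0.227312)) / 3 = -0.277625
R_{2,1} = (4·(-0.274300) − (-0.265047)) / 3 = -0.277384
R_{2,2} = (16·(-0.277384) − (-0.277625)) / 15 = -0.277368

-0.2774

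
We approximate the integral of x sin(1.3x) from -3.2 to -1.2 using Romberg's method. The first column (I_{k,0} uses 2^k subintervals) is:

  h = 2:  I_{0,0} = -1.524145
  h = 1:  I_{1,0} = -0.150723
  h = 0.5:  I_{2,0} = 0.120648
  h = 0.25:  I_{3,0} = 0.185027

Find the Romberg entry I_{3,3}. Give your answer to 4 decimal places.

0.2062

Richardson extrapolation on the trapezoidal column (denominator 4−1=3):
I_{1,1} = (4·(-0.150723) − (-1.524145)) / 3 = 0.307084
I_{2,1} = (4·0.120648 − (-0.150723)) / 3 = 0.211105
I_{3,1} = 0.185027 + (0.185027 − 0.120648)/3 = 0.206487
I_{2,2} = 0.211105 + (0.211105 − 0.307084)/15 = 0.204706
I_{3,2} = 0.206487 + (0.206487 − 0.211105)/15 = 0.206179
I_{3,3} = (64·0.206179 − 0.204706) / 63 = 0.206202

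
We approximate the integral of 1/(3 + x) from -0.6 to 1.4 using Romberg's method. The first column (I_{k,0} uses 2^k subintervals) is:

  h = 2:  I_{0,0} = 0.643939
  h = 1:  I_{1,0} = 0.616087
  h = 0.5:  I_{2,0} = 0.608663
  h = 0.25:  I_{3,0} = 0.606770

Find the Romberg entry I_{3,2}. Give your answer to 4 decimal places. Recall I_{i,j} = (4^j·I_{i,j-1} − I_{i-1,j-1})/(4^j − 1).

I_{2,1} = 0.608663 + (0.608663 − 0.616087)/3 = 0.606188
I_{3,1} = 0.606770 + (0.606770 − 0.608663)/3 = 0.606139
I_{3,2} = (16·0.606139 − 0.606188) / 15 = 0.606136

0.6061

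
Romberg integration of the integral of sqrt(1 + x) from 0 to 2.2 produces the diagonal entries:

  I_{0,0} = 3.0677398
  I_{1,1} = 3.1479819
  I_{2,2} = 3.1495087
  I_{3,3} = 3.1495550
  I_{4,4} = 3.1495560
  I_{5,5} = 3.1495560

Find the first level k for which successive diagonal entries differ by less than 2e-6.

|I_{1,1} − I_{0,0}| = 0.0802421 ≥ 2e-6
|I_{2,2} − I_{1,1}| = 0.0015268 ≥ 2e-6
|I_{3,3} − I_{2,2}| = 0.0000463 ≥ 2e-6
|I_{4,4} − I_{3,3}| = 0.0000010 < 2e-6

k = 4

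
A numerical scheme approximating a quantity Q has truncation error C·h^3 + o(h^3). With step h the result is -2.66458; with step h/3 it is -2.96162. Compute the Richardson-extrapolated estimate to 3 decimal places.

Extrapolated value = (27·A(h/3) − A(h)) / (27 − 1)
= (27·(-2.96162) − (-2.66458)) / 26
= -77.29916 / 26 = -2.97304

-2.973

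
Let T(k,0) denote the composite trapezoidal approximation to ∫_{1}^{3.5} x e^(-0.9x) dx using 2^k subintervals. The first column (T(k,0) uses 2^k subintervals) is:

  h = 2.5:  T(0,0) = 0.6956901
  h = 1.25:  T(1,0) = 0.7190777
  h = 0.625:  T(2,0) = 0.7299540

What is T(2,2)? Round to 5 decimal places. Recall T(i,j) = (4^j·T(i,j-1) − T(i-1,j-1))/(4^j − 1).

0.73403

T(1,1) = 0.7190777 + (0.7190777 − 0.6956901)/3 = 0.7268736
T(2,1) = (4·0.7299540 − 0.7190777) / 3 = 0.7335794
T(2,2) = 0.7335794 + (0.7335794 − 0.7268736)/15 = 0.7340265
(Column j=1 coincides with Simpson's rule on the same nodes.)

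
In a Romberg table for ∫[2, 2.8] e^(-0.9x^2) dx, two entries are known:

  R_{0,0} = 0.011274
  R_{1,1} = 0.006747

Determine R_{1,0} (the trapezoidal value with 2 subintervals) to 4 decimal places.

0.0079

From R_{1,1} = (4·R_{1,0} − R_{0,0})/3, solve for R_{1,0}:
4·R_{1,0} = 3·0.006747 + 0.011274 = 0.031515
R_{1,0} = 0.007879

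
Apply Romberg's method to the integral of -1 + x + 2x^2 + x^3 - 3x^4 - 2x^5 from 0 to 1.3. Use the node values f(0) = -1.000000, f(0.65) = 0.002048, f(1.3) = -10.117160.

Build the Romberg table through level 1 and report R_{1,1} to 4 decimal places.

-2.4069

R_{0,0} (trapezoid, 1 panel, h=1.3000): -7.226154
R_{1,0} (trapezoid, 2 panels, h=0.6500): -3.611746
R_{1,1} = -3.611746 + (-3.611746 − (-7.226154))/3 = -2.406943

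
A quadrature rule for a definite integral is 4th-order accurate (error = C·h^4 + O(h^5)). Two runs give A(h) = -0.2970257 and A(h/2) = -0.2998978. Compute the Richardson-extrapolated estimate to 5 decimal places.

The leading error scales as h^4; refining by a factor of 2 reduces it by 2^4 = 16.
Extrapolated value = (16·A(h/2) − A(h)) / (16 − 1)
= (16·(-0.2998978) − (-0.2970257)) / 15
= -4.5013391 / 15 = -0.3000893

-0.30009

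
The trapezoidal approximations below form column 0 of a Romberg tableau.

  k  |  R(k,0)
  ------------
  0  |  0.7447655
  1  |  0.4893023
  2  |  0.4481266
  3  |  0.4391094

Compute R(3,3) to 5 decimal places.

Richardson extrapolation on the trapezoidal column (denominator 4−1=3):
R(1,1) = 0.4893023 + (0.4893023 − 0.7447655)/3 = 0.4041479
R(2,1) = 0.4481266 + (0.4481266 − 0.4893023)/3 = 0.4344014
R(3,1) = 0.4391094 + (0.4391094 − 0.4481266)/3 = 0.4361037
R(2,2) = (16·0.4344014 − 0.4041479) / 15 = 0.4364183
R(3,2) = 0.4361037 + (0.4361037 − 0.4344014)/15 = 0.4362172
R(3,3) = 0.4362172 + (0.4362172 − 0.4364183)/63 = 0.4362140

0.43621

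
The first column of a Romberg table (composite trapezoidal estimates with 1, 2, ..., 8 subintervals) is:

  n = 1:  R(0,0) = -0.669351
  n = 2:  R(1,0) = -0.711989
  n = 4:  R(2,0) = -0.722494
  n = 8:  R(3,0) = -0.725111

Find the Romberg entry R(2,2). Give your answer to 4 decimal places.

Richardson extrapolation on the trapezoidal column (denominator 4−1=3):
R(1,1) = (4·(-0.711989) − (-0.669351)) / 3 = -0.726202
R(2,1) = -0.722494 + (-0.722494 − (-0.711989))/3 = -0.725996
R(2,2) = (16·(-0.725996) − (-0.726202)) / 15 = -0.725982

-0.7260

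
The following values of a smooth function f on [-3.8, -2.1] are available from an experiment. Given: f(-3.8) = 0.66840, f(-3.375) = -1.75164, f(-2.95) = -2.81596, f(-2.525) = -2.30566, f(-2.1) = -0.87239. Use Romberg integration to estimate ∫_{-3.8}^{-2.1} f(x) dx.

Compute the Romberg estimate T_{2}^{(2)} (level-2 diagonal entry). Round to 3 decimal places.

T_{0}^{(0)} (trapezoid, 1 panel, h=1.7000): -0.17339
T_{1}^{(0)} (trapezoid, 2 panels, h=0.8500): -2.48026
T_{2}^{(0)} (trapezoid, 4 panels, h=0.4250): -2.96448
T_{1}^{(1)} = -2.48026 + (-2.48026 − (-0.17339))/3 = -3.24922
T_{2}^{(1)} = -2.96448 + (-2.96448 − (-2.48026))/3 = -3.12589
T_{2}^{(2)} = -3.12589 + (-3.12589 − (-3.24922))/15 = -3.11767

-3.118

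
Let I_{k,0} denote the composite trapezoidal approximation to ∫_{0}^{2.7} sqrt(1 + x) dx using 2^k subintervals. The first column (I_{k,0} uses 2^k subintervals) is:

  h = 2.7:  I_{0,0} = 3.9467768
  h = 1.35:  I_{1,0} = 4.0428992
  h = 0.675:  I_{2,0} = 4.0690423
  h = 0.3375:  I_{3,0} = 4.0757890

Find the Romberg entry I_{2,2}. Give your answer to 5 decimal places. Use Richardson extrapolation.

4.07794

I_{1,1} = (4·4.0428992 − 3.9467768) / 3 = 4.0749400
I_{2,1} = 4.0690423 + (4.0690423 − 4.0428992)/3 = 4.0777567
I_{2,2} = 4.0777567 + (4.0777567 − 4.0749400)/15 = 4.0779445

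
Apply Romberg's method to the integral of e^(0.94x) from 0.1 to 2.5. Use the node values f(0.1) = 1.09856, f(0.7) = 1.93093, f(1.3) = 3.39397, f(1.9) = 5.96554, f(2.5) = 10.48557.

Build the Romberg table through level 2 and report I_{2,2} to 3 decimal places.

9.987

I_{0,0} (trapezoid, 1 panel, h=2.4000): 13.90096
I_{1,0} (trapezoid, 2 panels, h=1.2000): 11.02324
I_{2,0} (trapezoid, 4 panels, h=0.6000): 10.24950
I_{1,1} = 11.02324 + (11.02324 − 13.90096)/3 = 10.06400
I_{2,1} = 10.24950 + (10.24950 − 11.02324)/3 = 9.99159
I_{2,2} = 9.99159 + (9.99159 − 10.06400)/15 = 9.98676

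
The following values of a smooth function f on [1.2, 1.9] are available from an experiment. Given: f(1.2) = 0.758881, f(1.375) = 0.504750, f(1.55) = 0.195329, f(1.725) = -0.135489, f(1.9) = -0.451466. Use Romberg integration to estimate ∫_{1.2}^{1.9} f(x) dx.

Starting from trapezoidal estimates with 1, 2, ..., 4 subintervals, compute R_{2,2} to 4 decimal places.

R_{0,0} (trapezoid, 1 panel, h=0.7000): 0.107595
R_{1,0} (trapezoid, 2 panels, h=0.3500): 0.122163
R_{2,0} (trapezoid, 4 panels, h=0.1750): 0.125702
R_{1,1} = 0.122163 + (0.122163 − 0.107595)/3 = 0.127019
R_{2,1} = 0.125702 + (0.125702 − 0.122163)/3 = 0.126882
R_{2,2} = 0.126882 + (0.126882 − 0.127019)/15 = 0.126873

0.1269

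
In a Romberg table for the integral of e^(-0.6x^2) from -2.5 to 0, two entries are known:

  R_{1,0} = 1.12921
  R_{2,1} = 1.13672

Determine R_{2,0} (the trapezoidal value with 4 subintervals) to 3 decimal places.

From R_{2,1} = (4·R_{2,0} − R_{1,0})/3, solve for R_{2,0}:
4·R_{2,0} = 3·1.13672 + 1.12921 = 4.53937
R_{2,0} = 1.13484

1.135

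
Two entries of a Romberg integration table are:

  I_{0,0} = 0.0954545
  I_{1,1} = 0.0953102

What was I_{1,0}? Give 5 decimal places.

0.09535

From I_{1,1} = (4·I_{1,0} − I_{0,0})/3, solve for I_{1,0}:
4·I_{1,0} = 3·0.0953102 + 0.0954545 = 0.3813851
I_{1,0} = 0.0953463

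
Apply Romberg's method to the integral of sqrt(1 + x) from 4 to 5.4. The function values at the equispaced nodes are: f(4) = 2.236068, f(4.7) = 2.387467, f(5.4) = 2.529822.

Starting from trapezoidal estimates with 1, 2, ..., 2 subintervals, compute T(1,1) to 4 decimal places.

T(0,0) (trapezoid, 1 panel, h=1.4000): 3.336123
T(1,0) (trapezoid, 2 panels, h=0.7000): 3.339288
T(1,1) = 3.339288 + (3.339288 − 3.336123)/3 = 3.340343

3.3403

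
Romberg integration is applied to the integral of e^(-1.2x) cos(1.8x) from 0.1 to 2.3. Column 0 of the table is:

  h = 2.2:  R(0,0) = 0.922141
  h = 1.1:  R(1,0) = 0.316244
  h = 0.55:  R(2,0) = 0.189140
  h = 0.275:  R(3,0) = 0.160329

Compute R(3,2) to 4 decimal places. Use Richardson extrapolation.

R(2,1) = 0.189140 + (0.189140 − 0.316244)/3 = 0.146772
R(3,1) = 0.160329 + (0.160329 − 0.189140)/3 = 0.150725
R(3,2) = 0.150725 + (0.150725 − 0.146772)/15 = 0.150989

0.1510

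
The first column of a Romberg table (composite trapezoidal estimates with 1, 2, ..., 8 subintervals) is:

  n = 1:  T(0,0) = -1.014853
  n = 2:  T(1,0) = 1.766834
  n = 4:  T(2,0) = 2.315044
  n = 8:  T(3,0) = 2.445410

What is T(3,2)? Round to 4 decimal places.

T(2,1) = 2.315044 + (2.315044 − 1.766834)/3 = 2.497781
T(3,1) = (4·2.445410 − 2.315044) / 3 = 2.488865
T(3,2) = (16·2.488865 − 2.497781) / 15 = 2.488271

2.4883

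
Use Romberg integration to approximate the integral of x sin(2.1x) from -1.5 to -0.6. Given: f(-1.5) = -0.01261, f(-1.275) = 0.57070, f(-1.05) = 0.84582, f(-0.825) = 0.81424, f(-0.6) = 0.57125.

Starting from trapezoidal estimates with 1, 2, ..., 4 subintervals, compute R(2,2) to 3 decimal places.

0.584

R(0,0) (trapezoid, 1 panel, h=0.9000): 0.25139
R(1,0) (trapezoid, 2 panels, h=0.4500): 0.50631
R(2,0) (trapezoid, 4 panels, h=0.2250): 0.56477
R(1,1) = 0.50631 + (0.50631 − 0.25139)/3 = 0.59128
R(2,1) = 0.56477 + (0.56477 − 0.50631)/3 = 0.58426
R(2,2) = 0.58426 + (0.58426 − 0.59128)/15 = 0.58379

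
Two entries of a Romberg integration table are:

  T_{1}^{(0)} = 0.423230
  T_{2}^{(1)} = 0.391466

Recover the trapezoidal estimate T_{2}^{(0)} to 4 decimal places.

0.3994

From T_{2}^{(1)} = (4·T_{2}^{(0)} − T_{1}^{(0)})/3, solve for T_{2}^{(0)}:
4·T_{2}^{(0)} = 3·0.391466 + 0.423230 = 1.597628
T_{2}^{(0)} = 0.399407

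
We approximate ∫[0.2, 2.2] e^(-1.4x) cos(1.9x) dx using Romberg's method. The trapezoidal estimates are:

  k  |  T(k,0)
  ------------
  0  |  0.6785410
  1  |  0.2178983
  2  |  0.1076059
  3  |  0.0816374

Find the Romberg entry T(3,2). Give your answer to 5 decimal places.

0.07312

Richardson extrapolation on the trapezoidal column (denominator 4−1=3):
T(2,1) = 0.1076059 + (0.1076059 − 0.2178983)/3 = 0.0708418
T(3,1) = (4·0.0816374 − 0.1076059) / 3 = 0.0729812
T(3,2) = 0.0729812 + (0.0729812 − 0.0708418)/15 = 0.0731238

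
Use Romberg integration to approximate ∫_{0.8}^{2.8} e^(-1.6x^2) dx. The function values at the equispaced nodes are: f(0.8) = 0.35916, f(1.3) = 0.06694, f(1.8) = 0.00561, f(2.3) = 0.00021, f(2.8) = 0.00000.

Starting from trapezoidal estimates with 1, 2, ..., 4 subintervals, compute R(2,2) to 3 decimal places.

0.105

R(0,0) (trapezoid, 1 panel, h=2.0000): 0.35916
R(1,0) (trapezoid, 2 panels, h=1.0000): 0.18519
R(2,0) (trapezoid, 4 panels, h=0.5000): 0.12617
R(1,1) = 0.18519 + (0.18519 − 0.35916)/3 = 0.12720
R(2,1) = 0.12617 + (0.12617 − 0.18519)/3 = 0.10650
R(2,2) = 0.10650 + (0.10650 − 0.12720)/15 = 0.10512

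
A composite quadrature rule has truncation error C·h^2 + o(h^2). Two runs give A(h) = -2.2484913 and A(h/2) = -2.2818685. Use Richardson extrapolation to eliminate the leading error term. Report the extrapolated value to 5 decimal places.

-2.29299

Extrapolated value = (4·A(h/2) − A(h)) / (4 − 1)
= (4·(-2.2818685) − (-2.2484913)) / 3
= -6.8789827 / 3 = -2.2929942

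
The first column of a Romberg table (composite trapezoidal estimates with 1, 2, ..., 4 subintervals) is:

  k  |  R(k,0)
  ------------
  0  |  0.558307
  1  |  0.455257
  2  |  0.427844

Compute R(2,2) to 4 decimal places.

Richardson extrapolation on the trapezoidal column (denominator 4−1=3):
R(1,1) = (4·0.455257 − 0.558307) / 3 = 0.420907
R(2,1) = 0.427844 + (0.427844 − 0.455257)/3 = 0.418706
R(2,2) = 0.418706 + (0.418706 − 0.420907)/15 = 0.418559
(Column j=1 coincides with Simpson's rule on the same nodes.)

0.4186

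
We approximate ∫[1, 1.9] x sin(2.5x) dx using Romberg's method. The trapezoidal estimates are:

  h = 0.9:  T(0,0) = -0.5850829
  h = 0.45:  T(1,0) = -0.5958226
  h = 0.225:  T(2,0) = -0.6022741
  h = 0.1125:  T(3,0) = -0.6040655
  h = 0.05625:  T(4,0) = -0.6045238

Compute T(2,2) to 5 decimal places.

-0.60476

T(1,1) = (4·(-0.5958226) − (-0.5850829)) / 3 = -0.5994025
T(2,1) = -0.6022741 + (-0.6022741 − (-0.5958226))/3 = -0.6044246
T(2,2) = (16·(-0.6044246) − (-0.5994025)) / 15 = -0.6047594
(Column j=1 coincides with Simpson's rule on the same nodes.)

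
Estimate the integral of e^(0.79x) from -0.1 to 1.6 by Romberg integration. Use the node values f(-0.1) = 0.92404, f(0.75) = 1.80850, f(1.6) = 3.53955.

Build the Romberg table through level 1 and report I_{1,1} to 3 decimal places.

I_{0,0} (trapezoid, 1 panel, h=1.7000): 3.79405
I_{1,0} (trapezoid, 2 panels, h=0.8500): 3.43425
I_{1,1} = 3.43425 + (3.43425 − 3.79405)/3 = 3.31432

3.314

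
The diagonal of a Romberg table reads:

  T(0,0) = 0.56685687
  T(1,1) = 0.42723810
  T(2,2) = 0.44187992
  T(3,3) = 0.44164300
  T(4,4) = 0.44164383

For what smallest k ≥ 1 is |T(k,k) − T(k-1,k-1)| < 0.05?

|T(1,1) − T(0,0)| = 0.13961877 ≥ 0.05
|T(2,2) − T(1,1)| = 0.01464182 < 0.05

k = 2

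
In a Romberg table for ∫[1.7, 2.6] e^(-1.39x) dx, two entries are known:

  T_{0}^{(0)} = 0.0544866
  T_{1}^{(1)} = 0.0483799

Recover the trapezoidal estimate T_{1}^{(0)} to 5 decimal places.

From T_{1}^{(1)} = (4·T_{1}^{(0)} − T_{0}^{(0)})/3, solve for T_{1}^{(0)}:
4·T_{1}^{(0)} = 3·0.0483799 + 0.0544866 = 0.1996263
T_{1}^{(0)} = 0.0499066

0.04991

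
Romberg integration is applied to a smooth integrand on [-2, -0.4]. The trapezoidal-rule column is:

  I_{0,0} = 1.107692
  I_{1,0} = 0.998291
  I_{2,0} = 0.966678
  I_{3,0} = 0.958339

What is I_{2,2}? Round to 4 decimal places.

0.9558

Richardson extrapolation on the trapezoidal column (denominator 4−1=3):
I_{1,1} = 0.998291 + (0.998291 − 1.107692)/3 = 0.961824
I_{2,1} = 0.966678 + (0.966678 − 0.998291)/3 = 0.956140
I_{2,2} = (16·0.956140 − 0.961824) / 15 = 0.955761
(Column j=1 coincides with Simpson's rule on the same nodes.)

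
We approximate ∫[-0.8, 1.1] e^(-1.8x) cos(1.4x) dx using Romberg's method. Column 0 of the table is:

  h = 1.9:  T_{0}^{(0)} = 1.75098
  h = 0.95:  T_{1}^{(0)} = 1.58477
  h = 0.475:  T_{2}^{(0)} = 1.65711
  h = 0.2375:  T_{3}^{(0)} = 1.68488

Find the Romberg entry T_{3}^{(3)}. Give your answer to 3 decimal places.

Richardson extrapolation on the trapezoidal column (denominator 4−1=3):
T_{1}^{(1)} = 1.58477 + (1.58477 − 1.75098)/3 = 1.52937
T_{2}^{(1)} = 1.65711 + (1.65711 − 1.58477)/3 = 1.68122
T_{3}^{(1)} = 1.68488 + (1.68488 − 1.65711)/3 = 1.69414
T_{2}^{(2)} = 1.68122 + (1.68122 − 1.52937)/15 = 1.69134
T_{3}^{(2)} = 1.69414 + (1.69414 − 1.68122)/15 = 1.69500
T_{3}^{(3)} = (64·1.69500 − 1.69134) / 63 = 1.69506
(Column j=1 coincides with Simpson's rule on the same nodes.)

1.695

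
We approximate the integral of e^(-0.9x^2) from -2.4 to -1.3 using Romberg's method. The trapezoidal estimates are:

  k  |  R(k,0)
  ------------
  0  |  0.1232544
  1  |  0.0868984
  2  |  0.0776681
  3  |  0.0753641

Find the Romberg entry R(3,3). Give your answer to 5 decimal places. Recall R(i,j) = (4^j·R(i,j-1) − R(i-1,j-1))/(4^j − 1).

Richardson extrapolation on the trapezoidal column (denominator 4−1=3):
R(1,1) = (4·0.0868984 − 0.1232544) / 3 = 0.0747797
R(2,1) = (4·0.0776681 − 0.0868984) / 3 = 0.0745913
R(3,1) = (4·0.0753641 − 0.0776681) / 3 = 0.0745961
R(2,2) = 0.0745913 + (0.0745913 − 0.0747797)/15 = 0.0745787
R(3,2) = 0.0745961 + (0.0745961 − 0.0745913)/15 = 0.0745964
R(3,3) = 0.0745964 + (0.0745964 − 0.0745787)/63 = 0.0745967

0.07460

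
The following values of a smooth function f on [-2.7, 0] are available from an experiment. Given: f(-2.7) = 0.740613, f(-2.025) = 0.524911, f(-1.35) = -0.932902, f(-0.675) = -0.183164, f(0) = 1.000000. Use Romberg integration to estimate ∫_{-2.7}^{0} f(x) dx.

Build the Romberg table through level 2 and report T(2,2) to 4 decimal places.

0.3578

T(0,0) (trapezoid, 1 panel, h=2.7000): 2.349828
T(1,0) (trapezoid, 2 panels, h=1.3500): -0.084504
T(2,0) (trapezoid, 4 panels, h=0.6750): 0.188427
T(1,1) = -0.084504 + (-0.084504 − 2.349828)/3 = -0.895948
T(2,1) = 0.188427 + (0.188427 − (-0.084504))/3 = 0.279404
T(2,2) = 0.279404 + (0.279404 − (-0.895948))/15 = 0.357761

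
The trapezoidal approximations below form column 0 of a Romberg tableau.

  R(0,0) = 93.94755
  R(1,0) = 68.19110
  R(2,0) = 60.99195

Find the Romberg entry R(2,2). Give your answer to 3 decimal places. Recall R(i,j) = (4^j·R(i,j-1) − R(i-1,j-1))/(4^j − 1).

Richardson extrapolation on the trapezoidal column (denominator 4−1=3):
R(1,1) = 68.19110 + (68.19110 − 93.94755)/3 = 59.60562
R(2,1) = (4·60.99195 − 68.19110) / 3 = 58.59223
R(2,2) = (16·58.59223 − 59.60562) / 15 = 58.52467
(Column j=1 coincides with Simpson's rule on the same nodes.)

58.525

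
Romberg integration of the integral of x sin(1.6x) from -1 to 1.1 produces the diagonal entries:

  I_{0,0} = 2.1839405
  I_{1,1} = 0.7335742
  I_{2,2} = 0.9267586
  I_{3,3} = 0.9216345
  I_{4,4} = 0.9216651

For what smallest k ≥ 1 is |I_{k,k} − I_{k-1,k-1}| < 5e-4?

|I_{1,1} − I_{0,0}| = 1.4503663 ≥ 5e-4
|I_{2,2} − I_{1,1}| = 0.1931844 ≥ 5e-4
|I_{3,3} − I_{2,2}| = 0.0051241 ≥ 5e-4
|I_{4,4} − I_{3,3}| = 0.0000306 < 5e-4

k = 4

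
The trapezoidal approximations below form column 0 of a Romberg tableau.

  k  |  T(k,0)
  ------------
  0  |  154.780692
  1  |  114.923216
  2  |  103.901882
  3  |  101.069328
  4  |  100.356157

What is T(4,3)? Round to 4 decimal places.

Richardson extrapolation on the trapezoidal column (denominator 4−1=3):
T(2,1) = 103.901882 + (103.901882 − 114.923216)/3 = 100.228104
T(3,1) = 101.069328 + (101.069328 − 103.901882)/3 = 100.125143
T(4,1) = (4·100.356157 − 101.069328) / 3 = 100.118433
T(3,2) = 100.125143 + (100.125143 − 100.228104)/15 = 100.118279
T(4,2) = (16·100.118433 − 100.125143) / 15 = 100.117986
T(4,3) = (64·100.117986 − 100.118279) / 63 = 100.117981

100.1180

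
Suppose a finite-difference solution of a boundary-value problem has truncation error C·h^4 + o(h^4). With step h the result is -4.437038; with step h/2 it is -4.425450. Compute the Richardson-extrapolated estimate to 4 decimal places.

-4.4247

Extrapolated value = (16·A(h/2) − A(h)) / (16 − 1)
= (16·(-4.425450) − (-4.437038)) / 15
= -66.370162 / 15 = -4.424677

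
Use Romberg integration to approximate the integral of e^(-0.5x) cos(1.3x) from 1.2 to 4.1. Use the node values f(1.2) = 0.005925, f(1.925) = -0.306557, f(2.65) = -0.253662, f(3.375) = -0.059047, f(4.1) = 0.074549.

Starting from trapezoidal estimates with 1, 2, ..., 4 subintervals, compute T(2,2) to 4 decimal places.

-0.4569

T(0,0) (trapezoid, 1 panel, h=2.9000): 0.116687
T(1,0) (trapezoid, 2 panels, h=1.4500): -0.309466
T(2,0) (trapezoid, 4 panels, h=0.7250): -0.419796
T(1,1) = -0.309466 + (-0.309466 − 0.116687)/3 = -0.451517
T(2,1) = -0.419796 + (-0.419796 − (-0.309466))/3 = -0.456573
T(2,2) = -0.456573 + (-0.456573 − (-0.451517))/15 = -0.456910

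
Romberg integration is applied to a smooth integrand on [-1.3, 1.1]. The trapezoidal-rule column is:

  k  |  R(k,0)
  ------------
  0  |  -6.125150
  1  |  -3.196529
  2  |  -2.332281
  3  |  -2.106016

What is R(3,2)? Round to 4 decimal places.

-2.0297

R(2,1) = (4·(-2.332281) − (-3.196529)) / 3 = -2.044198
R(3,1) = (4·(-2.106016) − (-2.332281)) / 3 = -2.030594
R(3,2) = (16·(-2.030594) − (-2.044198)) / 15 = -2.029687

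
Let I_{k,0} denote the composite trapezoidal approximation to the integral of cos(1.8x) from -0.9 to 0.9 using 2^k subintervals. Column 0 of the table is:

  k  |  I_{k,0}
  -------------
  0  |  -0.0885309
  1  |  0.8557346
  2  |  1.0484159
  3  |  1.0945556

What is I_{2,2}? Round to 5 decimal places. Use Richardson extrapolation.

I_{1,1} = (4·0.8557346 − (-0.0885309)) / 3 = 1.1704898
I_{2,1} = 1.0484159 + (1.0484159 − 0.8557346)/3 = 1.1126430
I_{2,2} = (16·1.1126430 − 1.1704898) / 15 = 1.1087865

1.10879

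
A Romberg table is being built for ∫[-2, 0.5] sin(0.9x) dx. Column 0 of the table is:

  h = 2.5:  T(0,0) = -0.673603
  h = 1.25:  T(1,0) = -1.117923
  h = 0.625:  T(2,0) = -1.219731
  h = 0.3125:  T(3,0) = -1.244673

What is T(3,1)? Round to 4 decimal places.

-1.2530

Richardson extrapolation on the trapezoidal column (denominator 4−1=3):
T(3,1) = -1.244673 + (-1.244673 − (-1.219731))/3 = -1.252987
(Column j=1 coincides with Simpson's rule on the same nodes.)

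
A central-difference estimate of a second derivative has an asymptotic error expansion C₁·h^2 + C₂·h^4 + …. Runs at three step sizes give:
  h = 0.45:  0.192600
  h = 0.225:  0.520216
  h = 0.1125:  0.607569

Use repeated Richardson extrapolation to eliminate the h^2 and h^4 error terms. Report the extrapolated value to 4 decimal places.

First eliminate the h^2 term (factor 2^2 = 4):
  B₁ = (4·0.520216 − 0.192600)/3 = 0.629421
  B₂ = (4·0.607569 − 0.520216)/3 = 0.636687
Then eliminate the h^4 term (factor 2^4 = 16):
  (16·0.636687 − 0.629421)/15 = 0.637171

0.6372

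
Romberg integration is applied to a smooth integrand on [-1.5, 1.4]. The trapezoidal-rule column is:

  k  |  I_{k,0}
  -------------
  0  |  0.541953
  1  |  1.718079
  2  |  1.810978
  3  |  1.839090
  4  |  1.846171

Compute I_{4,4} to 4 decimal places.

Richardson extrapolation on the trapezoidal column (denominator 4−1=3):
I_{1,1} = 1.718079 + (1.718079 − 0.541953)/3 = 2.110121
I_{2,1} = 1.810978 + (1.810978 − 1.718079)/3 = 1.841944
I_{3,1} = (4·1.839090 − 1.810978) / 3 = 1.848461
I_{4,1} = 1.846171 + (1.846171 − 1.839090)/3 = 1.848531
I_{2,2} = 1.841944 + (1.841944 − 2.110121)/15 = 1.824066
I_{3,2} = (16·1.848461 − 1.841944) / 15 = 1.848895
I_{4,2} = (16·1.848531 − 1.848461) / 15 = 1.848536
I_{3,3} = (64·1.848895 − 1.824066) / 63 = 1.849289
I_{4,3} = 1.848536 + (1.848536 − 1.848895)/63 = 1.848530
I_{4,4} = 1.848530 + (1.848530 − 1.849289)/255 = 1.848527
(Column j=1 coincides with Simpson's rule on the same nodes.)

1.8485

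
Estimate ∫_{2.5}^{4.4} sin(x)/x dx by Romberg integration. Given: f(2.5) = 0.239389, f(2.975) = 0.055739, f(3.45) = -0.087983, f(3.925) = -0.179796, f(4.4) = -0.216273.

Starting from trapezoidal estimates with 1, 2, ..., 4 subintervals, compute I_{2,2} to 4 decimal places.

-0.1027

I_{0,0} (trapezoid, 1 panel, h=1.9000): 0.021960
I_{1,0} (trapezoid, 2 panels, h=0.9500): -0.072604
I_{2,0} (trapezoid, 4 panels, h=0.4750): -0.095229
I_{1,1} = -0.072604 + (-0.072604 − 0.021960)/3 = -0.104125
I_{2,1} = -0.095229 + (-0.095229 − (-0.072604))/3 = -0.102771
I_{2,2} = -0.102771 + (-0.102771 − (-0.104125))/15 = -0.102681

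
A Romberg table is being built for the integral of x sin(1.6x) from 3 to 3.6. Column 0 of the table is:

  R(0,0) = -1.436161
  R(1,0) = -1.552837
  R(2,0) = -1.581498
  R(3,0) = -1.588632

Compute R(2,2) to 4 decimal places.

-1.5910

Richardson extrapolation on the trapezoidal column (denominator 4−1=3):
R(1,1) = (4·(-1.552837) − (-1.436161)) / 3 = -1.591729
R(2,1) = -1.581498 + (-1.581498 − (-1.552837))/3 = -1.591052
R(2,2) = -1.591052 + (-1.591052 − (-1.591729))/15 = -1.591007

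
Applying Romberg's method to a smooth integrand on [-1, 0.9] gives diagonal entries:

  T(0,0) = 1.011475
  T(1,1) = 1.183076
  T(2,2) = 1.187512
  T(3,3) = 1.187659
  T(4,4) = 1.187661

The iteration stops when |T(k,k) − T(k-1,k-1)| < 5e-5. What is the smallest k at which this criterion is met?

|T(1,1) − T(0,0)| = 0.171601 ≥ 5e-5
|T(2,2) − T(1,1)| = 0.004436 ≥ 5e-5
|T(3,3) − T(2,2)| = 0.000147 ≥ 5e-5
|T(4,4) − T(3,3)| = 0.000002 < 5e-5

k = 4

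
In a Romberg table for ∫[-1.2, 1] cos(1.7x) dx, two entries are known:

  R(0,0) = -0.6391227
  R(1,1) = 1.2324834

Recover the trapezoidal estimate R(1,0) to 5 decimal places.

From R(1,1) = (4·R(1,0) − R(0,0))/3, solve for R(1,0):
4·R(1,0) = 3·1.2324834 + (-0.6391227) = 3.0583275
R(1,0) = 0.7645819

0.76458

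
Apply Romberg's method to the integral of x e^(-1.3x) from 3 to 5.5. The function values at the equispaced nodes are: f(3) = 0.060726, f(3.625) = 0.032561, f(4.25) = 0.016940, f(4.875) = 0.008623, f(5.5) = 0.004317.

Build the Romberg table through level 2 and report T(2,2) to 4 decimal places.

0.0549

T(0,0) (trapezoid, 1 panel, h=2.5000): 0.081304
T(1,0) (trapezoid, 2 panels, h=1.2500): 0.061827
T(2,0) (trapezoid, 4 panels, h=0.6250): 0.056653
T(1,1) = 0.061827 + (0.061827 − 0.081304)/3 = 0.055335
T(2,1) = 0.056653 + (0.056653 − 0.061827)/3 = 0.054928
T(2,2) = 0.054928 + (0.054928 − 0.055335)/15 = 0.054901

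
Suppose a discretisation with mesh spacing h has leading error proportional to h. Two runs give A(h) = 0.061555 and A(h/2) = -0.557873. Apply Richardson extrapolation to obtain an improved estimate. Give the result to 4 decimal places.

-1.1773

Extrapolated value = (2·A(h/2) − A(h)) / (2 − 1)
= (2·(-0.557873) − 0.061555) / 1
= -1.177301 / 1 = -1.177301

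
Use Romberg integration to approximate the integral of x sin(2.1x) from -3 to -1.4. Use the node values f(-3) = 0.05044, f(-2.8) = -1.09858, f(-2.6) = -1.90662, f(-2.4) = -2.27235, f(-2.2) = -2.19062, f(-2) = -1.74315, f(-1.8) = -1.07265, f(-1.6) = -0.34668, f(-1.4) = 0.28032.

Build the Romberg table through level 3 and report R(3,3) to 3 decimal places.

R(0,0) (trapezoid, 1 panel, h=1.6000): 0.26461
R(1,0) (trapezoid, 2 panels, h=0.8000): -1.62019
R(2,0) (trapezoid, 4 panels, h=0.4000): -2.00180
R(3,0) (trapezoid, 8 panels, h=0.2000): -2.09305
R(1,1) = -1.62019 + (-1.62019 − 0.26461)/3 = -2.24846
R(2,1) = -2.00180 + (-2.00180 − (-1.62019))/3 = -2.12900
R(3,1) = -2.09305 + (-2.09305 − (-2.00180))/3 = -2.12347
R(2,2) = -2.12900 + (-2.12900 − (-2.24846))/15 = -2.12104
R(3,2) = -2.12347 + (-2.12347 − (-2.12900))/15 = -2.12310
R(3,3) = -2.12310 + (-2.12310 − (-2.12104))/63 = -2.12313

-2.123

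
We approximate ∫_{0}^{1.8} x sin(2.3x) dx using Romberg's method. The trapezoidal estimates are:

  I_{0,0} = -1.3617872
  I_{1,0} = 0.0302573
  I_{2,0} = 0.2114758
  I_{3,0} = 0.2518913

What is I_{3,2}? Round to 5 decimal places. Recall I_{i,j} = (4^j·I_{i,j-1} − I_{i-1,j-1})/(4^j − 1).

Richardson extrapolation on the trapezoidal column (denominator 4−1=3):
I_{2,1} = 0.2114758 + (0.2114758 − 0.0302573)/3 = 0.2718820
I_{3,1} = (4·0.2518913 − 0.2114758) / 3 = 0.2653631
I_{3,2} = 0.2653631 + (0.2653631 − 0.2718820)/15 = 0.2649285
(Column j=1 coincides with Simpson's rule on the same nodes.)

0.26493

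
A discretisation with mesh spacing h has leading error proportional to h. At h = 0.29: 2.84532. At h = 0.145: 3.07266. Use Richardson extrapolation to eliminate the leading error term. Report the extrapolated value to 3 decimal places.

Extrapolated value = (2·A(h/2) − A(h)) / (2 − 1)
= (2·3.07266 − 2.84532) / 1
= 3.30000 / 1 = 3.30000

3.300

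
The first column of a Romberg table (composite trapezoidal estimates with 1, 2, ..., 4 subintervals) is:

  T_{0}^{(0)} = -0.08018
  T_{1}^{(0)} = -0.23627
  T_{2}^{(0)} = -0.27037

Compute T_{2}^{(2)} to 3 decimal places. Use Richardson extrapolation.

Richardson extrapolation on the trapezoidal column (denominator 4−1=3):
T_{1}^{(1)} = -0.23627 + (-0.23627 − (-0.08018))/3 = -0.28830
T_{2}^{(1)} = -0.27037 + (-0.27037 − (-0.23627))/3 = -0.28174
T_{2}^{(2)} = -0.28174 + (-0.28174 − (-0.28830))/15 = -0.28130

-0.281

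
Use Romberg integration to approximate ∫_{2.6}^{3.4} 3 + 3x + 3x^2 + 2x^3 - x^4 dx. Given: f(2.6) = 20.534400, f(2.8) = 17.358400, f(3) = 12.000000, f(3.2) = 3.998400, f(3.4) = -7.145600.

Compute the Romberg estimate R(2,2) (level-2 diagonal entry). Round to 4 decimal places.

R(0,0) (trapezoid, 1 panel, h=0.8000): 5.355520
R(1,0) (trapezoid, 2 panels, h=0.4000): 7.477760
R(2,0) (trapezoid, 4 panels, h=0.2000): 8.010240
R(1,1) = 7.477760 + (7.477760 − 5.355520)/3 = 8.185173
R(2,1) = 8.010240 + (8.010240 − 7.477760)/3 = 8.187733
R(2,2) = 8.187733 + (8.187733 − 8.185173)/15 = 8.187904

8.1879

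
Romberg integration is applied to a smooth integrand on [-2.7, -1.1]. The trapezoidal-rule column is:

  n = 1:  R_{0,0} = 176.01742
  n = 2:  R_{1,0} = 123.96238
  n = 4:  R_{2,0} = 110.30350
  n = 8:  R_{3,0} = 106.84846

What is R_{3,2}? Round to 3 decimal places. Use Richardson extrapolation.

105.693

R_{2,1} = (4·110.30350 − 123.96238) / 3 = 105.75054
R_{3,1} = (4·106.84846 − 110.30350) / 3 = 105.69678
R_{3,2} = 105.69678 + (105.69678 − 105.75054)/15 = 105.69320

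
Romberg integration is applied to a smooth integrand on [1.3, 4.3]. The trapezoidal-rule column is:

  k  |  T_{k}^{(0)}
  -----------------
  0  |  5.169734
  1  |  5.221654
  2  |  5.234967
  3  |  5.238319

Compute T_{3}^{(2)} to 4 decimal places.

5.2394

T_{2}^{(1)} = (4·5.234967 − 5.221654) / 3 = 5.239405
T_{3}^{(1)} = (4·5.238319 − 5.234967) / 3 = 5.239436
T_{3}^{(2)} = 5.239436 + (5.239436 − 5.239405)/15 = 5.239438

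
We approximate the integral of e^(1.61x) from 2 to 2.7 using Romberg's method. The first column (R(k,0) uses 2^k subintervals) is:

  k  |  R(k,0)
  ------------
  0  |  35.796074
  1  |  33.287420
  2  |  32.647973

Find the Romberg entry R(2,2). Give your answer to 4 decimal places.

32.4337

Richardson extrapolation on the trapezoidal column (denominator 4−1=3):
R(1,1) = (4·33.287420 − 35.796074) / 3 = 32.451202
R(2,1) = 32.647973 + (32.647973 − 33.287420)/3 = 32.434824
R(2,2) = (16·32.434824 − 32.451202) / 15 = 32.433732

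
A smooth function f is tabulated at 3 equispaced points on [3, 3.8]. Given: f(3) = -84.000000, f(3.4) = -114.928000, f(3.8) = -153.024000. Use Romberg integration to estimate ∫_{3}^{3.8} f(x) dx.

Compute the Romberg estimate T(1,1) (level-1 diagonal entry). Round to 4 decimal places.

-92.8981

T(0,0) (trapezoid, 1 panel, h=0.8000): -94.809600
T(1,0) (trapezoid, 2 panels, h=0.4000): -93.376000
T(1,1) = -93.376000 + (-93.376000 − (-94.809600))/3 = -92.898133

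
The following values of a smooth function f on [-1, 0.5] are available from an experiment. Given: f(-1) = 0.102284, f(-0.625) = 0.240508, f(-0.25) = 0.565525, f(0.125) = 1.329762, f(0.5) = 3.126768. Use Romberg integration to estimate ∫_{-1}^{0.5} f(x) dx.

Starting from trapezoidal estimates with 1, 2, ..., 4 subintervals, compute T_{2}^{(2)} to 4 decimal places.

T_{0}^{(0)} (trapezoid, 1 panel, h=1.5000): 2.421789
T_{1}^{(0)} (trapezoid, 2 panels, h=0.7500): 1.635038
T_{2}^{(0)} (trapezoid, 4 panels, h=0.3750): 1.406370
T_{1}^{(1)} = 1.635038 + (1.635038 − 2.421789)/3 = 1.372788
T_{2}^{(1)} = 1.406370 + (1.406370 − 1.635038)/3 = 1.330147
T_{2}^{(2)} = 1.330147 + (1.330147 − 1.372788)/15 = 1.327304

1.3273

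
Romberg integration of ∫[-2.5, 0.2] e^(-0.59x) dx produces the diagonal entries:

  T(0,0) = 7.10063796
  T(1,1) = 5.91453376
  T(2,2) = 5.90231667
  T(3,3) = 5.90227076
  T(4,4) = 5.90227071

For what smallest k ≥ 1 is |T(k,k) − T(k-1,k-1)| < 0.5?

|T(1,1) − T(0,0)| = 1.18610420 ≥ 0.5
|T(2,2) − T(1,1)| = 0.01221709 < 0.5

k = 2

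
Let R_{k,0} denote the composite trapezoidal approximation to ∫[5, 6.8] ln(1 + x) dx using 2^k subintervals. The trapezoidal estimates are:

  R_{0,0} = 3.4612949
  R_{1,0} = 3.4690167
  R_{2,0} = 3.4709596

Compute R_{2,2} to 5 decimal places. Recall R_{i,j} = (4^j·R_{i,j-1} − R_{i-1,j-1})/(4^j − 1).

Richardson extrapolation on the trapezoidal column (denominator 4−1=3):
R_{1,1} = 3.4690167 + (3.4690167 − 3.4612949)/3 = 3.4715906
R_{2,1} = (4·3.4709596 − 3.4690167) / 3 = 3.4716072
R_{2,2} = (16·3.4716072 − 3.4715906) / 15 = 3.4716083

3.47161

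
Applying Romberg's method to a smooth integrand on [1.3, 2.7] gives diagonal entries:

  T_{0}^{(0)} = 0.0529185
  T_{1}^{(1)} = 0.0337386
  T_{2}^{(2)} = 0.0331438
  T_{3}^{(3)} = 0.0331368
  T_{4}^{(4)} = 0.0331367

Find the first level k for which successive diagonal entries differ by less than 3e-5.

|T_{1}^{(1)} − T_{0}^{(0)}| = 0.0191799 ≥ 3e-5
|T_{2}^{(2)} − T_{1}^{(1)}| = 0.0005948 ≥ 3e-5
|T_{3}^{(3)} − T_{2}^{(2)}| = 0.0000070 < 3e-5

k = 3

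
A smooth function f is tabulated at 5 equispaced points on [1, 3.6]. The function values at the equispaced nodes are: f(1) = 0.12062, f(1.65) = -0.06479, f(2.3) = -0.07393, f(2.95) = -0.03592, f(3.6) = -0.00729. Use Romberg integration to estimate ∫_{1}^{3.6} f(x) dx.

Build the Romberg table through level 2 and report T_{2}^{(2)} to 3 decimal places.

T_{0}^{(0)} (trapezoid, 1 panel, h=2.6000): 0.14733
T_{1}^{(0)} (trapezoid, 2 panels, h=1.3000): -0.02244
T_{2}^{(0)} (trapezoid, 4 panels, h=0.6500): -0.07668
T_{1}^{(1)} = -0.02244 + (-0.02244 − 0.14733)/3 = -0.07903
T_{2}^{(1)} = -0.07668 + (-0.07668 − (-0.02244))/3 = -0.09476
T_{2}^{(2)} = -0.09476 + (-0.09476 − (-0.07903))/15 = -0.09581

-0.096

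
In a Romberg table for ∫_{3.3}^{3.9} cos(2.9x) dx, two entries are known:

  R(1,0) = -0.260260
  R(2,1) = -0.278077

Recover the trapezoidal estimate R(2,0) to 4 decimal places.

From R(2,1) = (4·R(2,0) − R(1,0))/3, solve for R(2,0):
4·R(2,0) = 3·(-0.278077) + (-0.260260) = -1.094491
R(2,0) = -0.273623

-0.2736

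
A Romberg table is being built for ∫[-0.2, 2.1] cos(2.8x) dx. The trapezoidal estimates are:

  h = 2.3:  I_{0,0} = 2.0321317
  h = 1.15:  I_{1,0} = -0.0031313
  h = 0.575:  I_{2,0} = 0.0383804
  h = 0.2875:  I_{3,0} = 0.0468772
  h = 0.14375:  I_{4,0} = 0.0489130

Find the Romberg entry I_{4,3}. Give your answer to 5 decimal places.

Richardson extrapolation on the trapezoidal column (denominator 4−1=3):
I_{2,1} = 0.0383804 + (0.0383804 − (-0.0031313))/3 = 0.0522176
I_{3,1} = (4·0.0468772 − 0.0383804) / 3 = 0.0497095
I_{4,1} = 0.0489130 + (0.0489130 − 0.0468772)/3 = 0.0495916
I_{3,2} = (16·0.0497095 − 0.0522176) / 15 = 0.0495423
I_{4,2} = (16·0.0495916 − 0.0497095) / 15 = 0.0495837
I_{4,3} = 0.0495837 + (0.0495837 − 0.0495423)/63 = 0.0495844

0.04958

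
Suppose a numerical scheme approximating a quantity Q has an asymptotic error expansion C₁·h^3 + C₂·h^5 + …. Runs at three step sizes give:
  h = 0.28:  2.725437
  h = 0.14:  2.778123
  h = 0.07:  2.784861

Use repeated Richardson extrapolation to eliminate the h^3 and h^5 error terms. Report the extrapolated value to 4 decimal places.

2.7858

First eliminate the h^3 term (factor 2^3 = 8):
  B₁ = (8·2.778123 − 2.725437)/7 = 2.785650
  B₂ = (8·2.784861 − 2.778123)/7 = 2.785824
Then eliminate the h^5 term (factor 2^5 = 32):
  (32·2.785824 − 2.785650)/31 = 2.785830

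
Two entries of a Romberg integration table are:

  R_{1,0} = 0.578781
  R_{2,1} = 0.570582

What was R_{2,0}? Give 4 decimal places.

0.5726

From R_{2,1} = (4·R_{2,0} − R_{1,0})/3, solve for R_{2,0}:
4·R_{2,0} = 3·0.570582 + 0.578781 = 2.290527
R_{2,0} = 0.572632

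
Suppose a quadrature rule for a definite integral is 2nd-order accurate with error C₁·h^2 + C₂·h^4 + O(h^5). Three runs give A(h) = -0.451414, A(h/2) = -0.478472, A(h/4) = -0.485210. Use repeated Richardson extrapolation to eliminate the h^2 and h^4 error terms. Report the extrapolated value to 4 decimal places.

First eliminate the h^2 term (factor 2^2 = 4):
  B₁ = (4·(-0.478472) − (-0.451414))/3 = -0.487491
  B₂ = (4·(-0.485210) − (-0.478472))/3 = -0.487456
Then eliminate the h^4 term (factor 2^4 = 16):
  (16·(-0.487456) − (-0.487491))/15 = -0.487454

-0.4875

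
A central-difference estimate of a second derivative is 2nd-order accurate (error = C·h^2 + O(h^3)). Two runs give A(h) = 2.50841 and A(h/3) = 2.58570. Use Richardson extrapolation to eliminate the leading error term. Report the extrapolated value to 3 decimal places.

2.595

Extrapolated value = (9·A(h/3) − A(h)) / (9 − 1)
= (9·2.58570 − 2.50841) / 8
= 20.76289 / 8 = 2.59536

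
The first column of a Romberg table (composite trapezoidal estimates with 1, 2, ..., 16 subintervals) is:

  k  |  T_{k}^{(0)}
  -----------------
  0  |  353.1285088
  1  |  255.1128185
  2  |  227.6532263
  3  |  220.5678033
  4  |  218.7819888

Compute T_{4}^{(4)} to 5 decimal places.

218.18542

Richardson extrapolation on the trapezoidal column (denominator 4−1=3):
T_{1}^{(1)} = (4·255.1128185 − 353.1285088) / 3 = 222.4409217
T_{2}^{(1)} = (4·227.6532263 − 255.1128185) / 3 = 218.5000289
T_{3}^{(1)} = 220.5678033 + (220.5678033 − 227.6532263)/3 = 218.2059956
T_{4}^{(1)} = (4·218.7819888 − 220.5678033) / 3 = 218.1867173
T_{2}^{(2)} = 218.5000289 + (218.5000289 − 222.4409217)/15 = 218.2373027
T_{3}^{(2)} = (16·218.2059956 − 218.5000289) / 15 = 218.1863934
T_{4}^{(2)} = 218.1867173 + (218.1867173 − 218.2059956)/15 = 218.1854321
T_{3}^{(3)} = (64·218.1863934 − 218.2373027) / 63 = 218.1855853
T_{4}^{(3)} = (64·218.1854321 − 218.1863934) / 63 = 218.1854168
T_{4}^{(4)} = 218.1854168 + (218.1854168 − 218.1855853)/255 = 218.1854161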